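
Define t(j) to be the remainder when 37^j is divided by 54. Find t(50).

19

Computing terms: t(0) = 1; t(1) = 37; t(2) = 19; t(3) = 1.
The sequence repeats with period 3.
So t(50) = t(0 + ((50-0) mod 3)) = t(2) = 19.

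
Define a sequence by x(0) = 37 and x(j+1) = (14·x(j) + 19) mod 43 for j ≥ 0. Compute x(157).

9

Computing terms: x(0) = 37,  x(1) = 21,  x(2) = 12,  x(3) = 15,  x(4) = 14,  x(5) = 0,  x(6) = 19,  x(7) = 27,  x(8) = 10,  x(9) = 30,  x(10) = 9,  x(11) = 16,  x(12) = 28,  x(13) = 24,  x(14) = 11,  x(15) = 1,  x(16) = 33,  x(17) = 8,  x(18) = 2,  x(19) = 4,  x(20) = 32,  x(21) = 37.
Since x(21) = x(0) = 37, the sequence is periodic with period 21.
(157 - 0) mod 21 = 10, so x(157) = x(10) = 9.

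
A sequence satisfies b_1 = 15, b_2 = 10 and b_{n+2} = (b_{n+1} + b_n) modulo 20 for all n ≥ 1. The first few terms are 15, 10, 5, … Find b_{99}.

Computing terms: b_1 = 15, b_2 = 10, b_3 = 5, b_4 = 15, b_5 = 0, b_6 = 15, b_7 = 15, b_8 = 10.
The sequence repeats with period 6.
So b_{99} = b_{1 + ((99-1) mod 6)} = b_3 = 5.

5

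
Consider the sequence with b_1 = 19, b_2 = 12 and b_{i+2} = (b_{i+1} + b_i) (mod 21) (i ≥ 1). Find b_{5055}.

5

Listing terms: b_1 = 19,  b_2 = 12,  b_3 = 10,  b_4 = 1,  b_5 = 11,  b_6 = 12,  b_7 = 2,  b_8 = 14,  b_9 = 16,  b_{10} = 9,  b_{11} = 4,  b_{12} = 13,  b_{13} = 17,  b_{14} = 9,  b_{15} = 5,  b_{16} = 14,  b_{17} = 19,  b_{18} = 12.
Since (b_{17}, b_{18}) = (b_1, b_2) = (19, 12) (two consecutive terms determine the rest), the sequence is periodic with period 16.
So b_{5055} = b_{1 + ((5055-1) mod 16)} = b_{15} = 5.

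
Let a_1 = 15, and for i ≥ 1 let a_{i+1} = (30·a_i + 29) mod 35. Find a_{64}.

29

Listing terms: a_1 = 15,  a_2 = 24,  a_3 = 14,  a_4 = 29,  a_5 = 24.
Since a_5 = a_2 = 24, the sequence is eventually periodic: after a pre-period of length 1 it cycles with period 3.
For i ≥ 2, a_i depends only on (i - 2) mod 3. (64 - 2) mod 3 = 2, so a_{64} = a_4 = 29.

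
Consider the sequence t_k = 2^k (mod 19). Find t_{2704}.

t_1 = 2, t_2 = 4, t_3 = 8, t_4 = 16, t_5 = 13, t_6 = 7, t_7 = 14, t_8 = 9, t_9 = 18, t_{10} = 17, t_{11} = 15, t_{12} = 11, t_{13} = 3, t_{14} = 6, t_{15} = 12, t_{16} = 5, t_{17} = 10, t_{18} = 1, t_{19} = 2.
Since t_{19} = t_1 = 2, the sequence is periodic with period 18.
So t_{2704} = t_{1 + ((2704-1) mod 18)} = t_4 = 16.

16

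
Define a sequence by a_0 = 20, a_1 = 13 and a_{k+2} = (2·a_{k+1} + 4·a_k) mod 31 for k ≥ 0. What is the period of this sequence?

30

a_0 = 20, a_1 = 13, a_2 = 13, a_3 = 16, a_4 = 22, a_5 = 15, a_6 = 25, a_7 = 17, a_8 = 10, a_9 = 26, a_{10} = 30, a_{11} = 9, a_{12} = 14, a_{13} = 2, a_{14} = 29, a_{15} = 4, a_{16} = 0, a_{17} = 16, a_{18} = 1, a_{19} = 4, a_{20} = 12, a_{21} = 9, a_{22} = 4, a_{23} = 13, a_{24} = 11, a_{25} = 12, a_{26} = 6, a_{27} = 29, a_{28} = 20, a_{29} = 1, a_{30} = 20, a_{31} = 13.
The sequence repeats with period 30.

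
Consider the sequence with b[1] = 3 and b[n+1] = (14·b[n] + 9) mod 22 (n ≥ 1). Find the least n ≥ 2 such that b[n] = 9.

5

We have b[1] = 3,  b[2] = 7,  b[3] = 19,  b[4] = 11,  b[5] = 9,  b[6] = 3.
The sequence repeats with period 5.
The value 9 first appears (with n ≥ 2) at b[5].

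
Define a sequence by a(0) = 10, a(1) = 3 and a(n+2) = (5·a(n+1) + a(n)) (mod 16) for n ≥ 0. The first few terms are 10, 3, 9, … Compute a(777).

8

Computing terms: a(0) = 10; a(1) = 3; a(2) = 9; a(3) = 0; a(4) = 9; a(5) = 13; a(6) = 10; a(7) = 15; a(8) = 5; a(9) = 8; a(10) = 13; a(11) = 9; a(12) = 10; a(13) = 11; a(14) = 1; a(15) = 0; a(16) = 1; a(17) = 5; a(18) = 10; a(19) = 7; a(20) = 13; a(21) = 8; a(22) = 5; a(23) = 1; a(24) = 10; a(25) = 3.
The sequence repeats with period 24.
(777 - 0) mod 24 = 9, so a(777) = a(9) = 8.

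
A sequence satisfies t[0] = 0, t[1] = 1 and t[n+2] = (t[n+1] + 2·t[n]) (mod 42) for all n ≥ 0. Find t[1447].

t[0] = 0; t[1] = 1; t[2] = 1; t[3] = 3; t[4] = 5; t[5] = 11; t[6] = 21; t[7] = 1; t[8] = 1.
Since (t[7], t[8]) = (t[1], t[2]) = (1, 1) (two consecutive terms determine the rest), the sequence is eventually periodic: after a pre-period of length 1 it cycles with period 6.
For n ≥ 1, t[n] depends only on (n - 1) mod 6. (1447 - 1) mod 6 = 0, so t[1447] = t[1] = 1.

1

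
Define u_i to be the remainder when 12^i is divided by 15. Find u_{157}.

12

u_0 = 1, u_1 = 12, u_2 = 9, u_3 = 3, u_4 = 6, u_5 = 12.
Since u_5 = u_1 = 12, the sequence is eventually periodic: after a pre-period of length 1 it cycles with period 4.
For i ≥ 1, u_i depends only on (i - 1) mod 4. (157 - 1) mod 4 = 0, so u_{157} = u_1 = 12.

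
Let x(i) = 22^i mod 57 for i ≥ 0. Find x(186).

7

We have x(0) = 1; x(1) = 22; x(2) = 28; x(3) = 46; x(4) = 43; x(5) = 34; x(6) = 7; x(7) = 40; x(8) = 25; x(9) = 37; x(10) = 16; x(11) = 10; x(12) = 49; x(13) = 52; x(14) = 4; x(15) = 31; x(16) = 55; x(17) = 13; x(18) = 1.
The sequence repeats with period 18.
So x(186) = x(0 + ((186-0) mod 18)) = x(6) = 7.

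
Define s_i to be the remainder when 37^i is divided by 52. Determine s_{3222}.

25

We have s_0 = 1; s_1 = 37; s_2 = 17; s_3 = 5; s_4 = 29; s_5 = 33; s_6 = 25; s_7 = 41; s_8 = 9; s_9 = 21; s_{10} = 49; s_{11} = 45; s_{12} = 1.
The sequence repeats with period 12.
So s_{3222} = s_{0 + ((3222-0) mod 12)} = s_6 = 25.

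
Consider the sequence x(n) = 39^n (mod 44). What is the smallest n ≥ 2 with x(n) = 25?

2

Listing terms: x(1) = 39,  x(2) = 25,  x(3) = 7,  x(4) = 9,  x(5) = 43,  x(6) = 5,  x(7) = 19,  x(8) = 37,  x(9) = 35,  x(10) = 1,  x(11) = 39.
Since x(11) = x(1) = 39, the sequence is periodic with period 10.
The value 25 first appears (with n ≥ 2) at x(2).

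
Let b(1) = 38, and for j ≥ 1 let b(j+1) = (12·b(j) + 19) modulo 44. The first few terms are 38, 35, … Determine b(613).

39

b(1) = 38,  b(2) = 35,  b(3) = 43,  b(4) = 7,  b(5) = 15,  b(6) = 23,  b(7) = 31,  b(8) = 39,  b(9) = 3,  b(10) = 11,  b(11) = 19,  b(12) = 27,  b(13) = 35.
Since b(13) = b(2) = 35, the sequence is eventually periodic: after a pre-period of length 1 it cycles with period 11.
For j ≥ 2, b(j) depends only on (j - 2) mod 11. (613 - 2) mod 11 = 6, so b(613) = b(8) = 39.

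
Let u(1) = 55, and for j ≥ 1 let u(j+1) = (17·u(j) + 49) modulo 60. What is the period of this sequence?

Computing terms: u(1) = 55, u(2) = 24, u(3) = 37, u(4) = 18, u(5) = 55.
Since u(5) = u(1) = 55, the sequence is periodic with period 4.

4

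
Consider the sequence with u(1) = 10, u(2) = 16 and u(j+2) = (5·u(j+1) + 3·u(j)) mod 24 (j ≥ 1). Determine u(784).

We have u(1) = 10; u(2) = 16; u(3) = 14; u(4) = 22; u(5) = 8; u(6) = 10; u(7) = 2; u(8) = 16; u(9) = 14.
Since (u(8), u(9)) = (u(2), u(3)) = (16, 14) (two consecutive terms determine the rest), the sequence is eventually periodic: after a pre-period of length 1 it cycles with period 6.
For j ≥ 2, u(j) depends only on (j - 2) mod 6. (784 - 2) mod 6 = 2, so u(784) = u(4) = 22.

22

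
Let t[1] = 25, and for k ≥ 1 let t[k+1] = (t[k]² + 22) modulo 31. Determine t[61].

10

Computing terms: t[1] = 25; t[2] = 27; t[3] = 7; t[4] = 9; t[5] = 10; t[6] = 29; t[7] = 26; t[8] = 16; t[9] = 30; t[10] = 23; t[11] = 24; t[12] = 9.
Since t[12] = t[4] = 9, the sequence is eventually periodic: after a pre-period of length 3 it cycles with period 8.
For k ≥ 4, t[k] depends only on (k - 4) mod 8. (61 - 4) mod 8 = 1, so t[61] = t[5] = 10.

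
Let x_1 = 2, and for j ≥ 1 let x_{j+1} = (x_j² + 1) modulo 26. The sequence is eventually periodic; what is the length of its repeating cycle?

4

We have x_1 = 2, x_2 = 5, x_3 = 0, x_4 = 1, x_5 = 2.
The sequence repeats with period 4.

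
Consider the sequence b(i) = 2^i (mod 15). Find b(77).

2

We have b(0) = 1; b(1) = 2; b(2) = 4; b(3) = 8; b(4) = 1.
Since b(4) = b(0) = 1, the sequence is periodic with period 4.
(77 - 0) mod 4 = 1, so b(77) = b(1) = 2.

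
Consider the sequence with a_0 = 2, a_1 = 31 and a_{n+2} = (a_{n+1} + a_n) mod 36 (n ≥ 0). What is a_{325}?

23

a_0 = 2,  a_1 = 31,  a_2 = 33,  a_3 = 28,  a_4 = 25,  a_5 = 17,  a_6 = 6,  a_7 = 23,  a_8 = 29,  a_9 = 16,  a_{10} = 9,  a_{11} = 25,  a_{12} = 34,  a_{13} = 23,  a_{14} = 21,  a_{15} = 8,  a_{16} = 29,  a_{17} = 1,  a_{18} = 30,  a_{19} = 31,  a_{20} = 25,  a_{21} = 20,  a_{22} = 9,  a_{23} = 29,  a_{24} = 2,  a_{25} = 31.
Since (a_{24}, a_{25}) = (a_0, a_1) = (2, 31) (two consecutive terms determine the rest), the sequence is periodic with period 24.
(325 - 0) mod 24 = 13, so a_{325} = a_{13} = 23.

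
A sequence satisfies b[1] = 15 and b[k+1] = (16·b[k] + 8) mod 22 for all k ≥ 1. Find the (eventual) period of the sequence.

5

Listing terms: b[1] = 15; b[2] = 6; b[3] = 16; b[4] = 0; b[5] = 8; b[6] = 4; b[7] = 6.
Since b[7] = b[2] = 6, the sequence is eventually periodic: after a pre-period of length 1 it cycles with period 5.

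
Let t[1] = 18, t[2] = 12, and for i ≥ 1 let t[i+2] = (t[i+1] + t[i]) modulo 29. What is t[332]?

Listing terms: t[1] = 18; t[2] = 12; t[3] = 1; t[4] = 13; t[5] = 14; t[6] = 27; t[7] = 12; t[8] = 10; t[9] = 22; t[10] = 3; t[11] = 25; t[12] = 28; t[13] = 24; t[14] = 23; t[15] = 18; t[16] = 12.
The sequence repeats with period 14.
(332 - 1) mod 14 = 9, so t[332] = t[10] = 3.

3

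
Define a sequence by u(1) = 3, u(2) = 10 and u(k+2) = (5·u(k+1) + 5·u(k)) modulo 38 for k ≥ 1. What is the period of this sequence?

9

Listing terms: u(1) = 3; u(2) = 10; u(3) = 27; u(4) = 33; u(5) = 34; u(6) = 31; u(7) = 21; u(8) = 32; u(9) = 37; u(10) = 3; u(11) = 10.
Since (u(10), u(11)) = (u(1), u(2)) = (3, 10) (two consecutive terms determine the rest), the sequence is periodic with period 9.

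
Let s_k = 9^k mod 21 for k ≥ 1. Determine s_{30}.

15

Listing terms: s_1 = 9, s_2 = 18, s_3 = 15, s_4 = 9.
Since s_4 = s_1 = 9, the sequence is periodic with period 3.
So s_{30} = s_{1 + ((30-1) mod 3)} = s_3 = 15.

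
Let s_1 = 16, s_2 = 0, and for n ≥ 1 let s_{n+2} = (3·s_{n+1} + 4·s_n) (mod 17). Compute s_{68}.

5

s_1 = 16; s_2 = 0; s_3 = 13; s_4 = 5; s_5 = 16; s_6 = 0.
The sequence repeats with period 4.
So s_{68} = s_{1 + ((68-1) mod 4)} = s_4 = 5.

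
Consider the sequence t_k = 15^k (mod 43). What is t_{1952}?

Listing terms: t_1 = 15; t_2 = 10; t_3 = 21; t_4 = 14; t_5 = 38; t_6 = 11; t_7 = 36; t_8 = 24; t_9 = 16; t_{10} = 25; t_{11} = 31; t_{12} = 35; t_{13} = 9; t_{14} = 6; t_{15} = 4; t_{16} = 17; t_{17} = 40; t_{18} = 41; t_{19} = 13; t_{20} = 23; t_{21} = 1; t_{22} = 15.
Since t_{22} = t_1 = 15, the sequence is periodic with period 21.
(1952 - 1) mod 21 = 19, so t_{1952} = t_{20} = 23.

23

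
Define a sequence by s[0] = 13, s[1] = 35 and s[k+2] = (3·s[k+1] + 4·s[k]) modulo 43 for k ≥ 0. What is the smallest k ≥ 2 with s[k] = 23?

s[0] = 13; s[1] = 35; s[2] = 28; s[3] = 9; s[4] = 10; s[5] = 23; s[6] = 23; s[7] = 32; s[8] = 16; s[9] = 4; s[10] = 33; s[11] = 29; s[12] = 4; s[13] = 42; s[14] = 13; s[15] = 35.
Since (s[14], s[15]) = (s[0], s[1]) = (13, 35) (two consecutive terms determine the rest), the sequence is periodic with period 14.
The value 23 first appears (with k ≥ 2) at s[5].

5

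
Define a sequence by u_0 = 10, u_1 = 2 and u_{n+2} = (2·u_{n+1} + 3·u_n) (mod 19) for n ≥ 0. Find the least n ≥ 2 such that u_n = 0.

5

u_0 = 10, u_1 = 2, u_2 = 15, u_3 = 17, u_4 = 3, u_5 = 0, u_6 = 9, u_7 = 18, u_8 = 6, u_9 = 9, u_{10} = 17, u_{11} = 4, u_{12} = 2, u_{13} = 16, u_{14} = 0, u_{15} = 10, u_{16} = 1, u_{17} = 13, u_{18} = 10, u_{19} = 2.
The sequence repeats with period 18.
The value 0 first appears (with n ≥ 2) at u_5.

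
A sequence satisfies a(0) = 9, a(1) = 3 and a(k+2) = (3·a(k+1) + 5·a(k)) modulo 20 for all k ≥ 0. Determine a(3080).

6

a(0) = 9, a(1) = 3, a(2) = 14, a(3) = 17, a(4) = 1, a(5) = 8, a(6) = 9, a(7) = 7, a(8) = 6, a(9) = 13, a(10) = 9, a(11) = 12, a(12) = 1, a(13) = 3, a(14) = 14.
Since (a(13), a(14)) = (a(1), a(2)) = (3, 14) (two consecutive terms determine the rest), the sequence is eventually periodic: after a pre-period of length 1 it cycles with period 12.
For k ≥ 1, a(k) depends only on (k - 1) mod 12. (3080 - 1) mod 12 = 7, so a(3080) = a(8) = 6.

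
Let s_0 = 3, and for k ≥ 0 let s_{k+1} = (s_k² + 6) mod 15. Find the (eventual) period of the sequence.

Computing terms: s_0 = 3,  s_1 = 0,  s_2 = 6,  s_3 = 12,  s_4 = 0.
Since s_4 = s_1 = 0, the sequence is eventually periodic: after a pre-period of length 1 it cycles with period 3.

3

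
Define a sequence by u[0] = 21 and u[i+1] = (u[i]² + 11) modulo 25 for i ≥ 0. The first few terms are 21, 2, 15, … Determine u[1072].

Computing terms: u[0] = 21,  u[1] = 2,  u[2] = 15,  u[3] = 11,  u[4] = 7,  u[5] = 10,  u[6] = 11.
Since u[6] = u[3] = 11, the sequence is eventually periodic: after a pre-period of length 3 it cycles with period 3.
For i ≥ 3, u[i] depends only on (i - 3) mod 3. (1072 - 3) mod 3 = 1, so u[1072] = u[4] = 7.

7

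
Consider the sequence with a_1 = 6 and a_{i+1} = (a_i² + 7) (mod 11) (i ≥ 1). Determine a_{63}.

8

a_1 = 6, a_2 = 10, a_3 = 8, a_4 = 5, a_5 = 10.
Since a_5 = a_2 = 10, the sequence is eventually periodic: after a pre-period of length 1 it cycles with period 3.
For i ≥ 2, a_i depends only on (i - 2) mod 3. (63 - 2) mod 3 = 1, so a_{63} = a_3 = 8.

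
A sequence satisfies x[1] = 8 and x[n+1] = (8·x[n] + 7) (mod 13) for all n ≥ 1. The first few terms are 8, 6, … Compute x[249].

8

Computing terms: x[1] = 8, x[2] = 6, x[3] = 3, x[4] = 5, x[5] = 8.
Since x[5] = x[1] = 8, the sequence is periodic with period 4.
(249 - 1) mod 4 = 0, so x[249] = x[1] = 8.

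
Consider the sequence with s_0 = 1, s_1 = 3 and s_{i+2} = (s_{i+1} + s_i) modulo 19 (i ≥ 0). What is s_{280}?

9

s_0 = 1; s_1 = 3; s_2 = 4; s_3 = 7; s_4 = 11; s_5 = 18; s_6 = 10; s_7 = 9; s_8 = 0; s_9 = 9; s_{10} = 9; s_{11} = 18; s_{12} = 8; s_{13} = 7; s_{14} = 15; s_{15} = 3; s_{16} = 18; s_{17} = 2; s_{18} = 1; s_{19} = 3.
The sequence repeats with period 18.
(280 - 0) mod 18 = 10, so s_{280} = s_{10} = 9.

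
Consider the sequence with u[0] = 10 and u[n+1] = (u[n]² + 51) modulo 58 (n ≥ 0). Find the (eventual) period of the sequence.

Listing terms: u[0] = 10, u[1] = 35, u[2] = 0, u[3] = 51, u[4] = 42, u[5] = 17, u[6] = 50, u[7] = 57, u[8] = 52, u[9] = 29, u[10] = 22, u[11] = 13, u[12] = 46, u[13] = 21, u[14] = 28, u[15] = 23, u[16] = 0.
Since u[16] = u[2] = 0, the sequence is eventually periodic: after a pre-period of length 2 it cycles with period 14.

14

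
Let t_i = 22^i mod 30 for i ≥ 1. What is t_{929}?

22

Computing terms: t_1 = 22; t_2 = 4; t_3 = 28; t_4 = 16; t_5 = 22.
Since t_5 = t_1 = 22, the sequence is periodic with period 4.
So t_{929} = t_{1 + ((929-1) mod 4)} = t_1 = 22.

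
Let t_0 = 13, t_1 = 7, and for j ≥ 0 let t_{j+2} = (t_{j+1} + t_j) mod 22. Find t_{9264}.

3

Computing terms: t_0 = 13, t_1 = 7, t_2 = 20, t_3 = 5, t_4 = 3, t_5 = 8, t_6 = 11, t_7 = 19, t_8 = 8, t_9 = 5, t_{10} = 13, t_{11} = 18, t_{12} = 9, t_{13} = 5, t_{14} = 14, t_{15} = 19, t_{16} = 11, t_{17} = 8, t_{18} = 19, t_{19} = 5, t_{20} = 2, t_{21} = 7, t_{22} = 9, t_{23} = 16, t_{24} = 3, t_{25} = 19, t_{26} = 0, t_{27} = 19, t_{28} = 19, t_{29} = 16, t_{30} = 13, t_{31} = 7.
Since (t_{30}, t_{31}) = (t_0, t_1) = (13, 7) (two consecutive terms determine the rest), the sequence is periodic with period 30.
(9264 - 0) mod 30 = 24, so t_{9264} = t_{24} = 3.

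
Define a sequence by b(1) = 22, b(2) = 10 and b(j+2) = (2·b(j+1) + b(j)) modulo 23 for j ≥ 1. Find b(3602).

Computing terms: b(1) = 22, b(2) = 10, b(3) = 19, b(4) = 2, b(5) = 0, b(6) = 2, b(7) = 4, b(8) = 10, b(9) = 1, b(10) = 12, b(11) = 2, b(12) = 16, b(13) = 11, b(14) = 15, b(15) = 18, b(16) = 5, b(17) = 5, b(18) = 15, b(19) = 12, b(20) = 16, b(21) = 21, b(22) = 12, b(23) = 22, b(24) = 10.
Since (b(23), b(24)) = (b(1), b(2)) = (22, 10) (two consecutive terms determine the rest), the sequence is periodic with period 22.
So b(3602) = b(1 + ((3602-1) mod 22)) = b(16) = 5.

5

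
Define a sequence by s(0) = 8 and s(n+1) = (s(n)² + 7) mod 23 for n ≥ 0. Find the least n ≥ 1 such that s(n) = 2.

Computing terms: s(0) = 8; s(1) = 2; s(2) = 11; s(3) = 13; s(4) = 15; s(5) = 2.
Since s(5) = s(1) = 2, the sequence is eventually periodic: after a pre-period of length 1 it cycles with period 4.
The value 2 first appears (with n ≥ 1) at s(1).

1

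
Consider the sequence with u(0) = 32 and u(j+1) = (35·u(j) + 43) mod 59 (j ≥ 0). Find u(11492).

6

Computing terms: u(0) = 32,  u(1) = 42,  u(2) = 38,  u(3) = 16,  u(4) = 13,  u(5) = 26,  u(6) = 9,  u(7) = 4,  u(8) = 6,  u(9) = 17,  u(10) = 48,  u(11) = 12,  u(12) = 50,  u(13) = 23,  u(14) = 22,  u(15) = 46,  u(16) = 1,  u(17) = 19,  u(18) = 0,  u(19) = 43,  u(20) = 14,  u(21) = 2,  u(22) = 54,  u(23) = 45,  u(24) = 25,  u(25) = 33,  u(26) = 18,  u(27) = 24,  u(28) = 57,  u(29) = 32.
The sequence repeats with period 29.
So u(11492) = u(0 + ((11492-0) mod 29)) = u(8) = 6.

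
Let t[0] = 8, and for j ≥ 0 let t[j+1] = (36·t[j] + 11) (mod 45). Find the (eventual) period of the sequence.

t[0] = 8,  t[1] = 29,  t[2] = 20,  t[3] = 11,  t[4] = 2,  t[5] = 38,  t[6] = 29.
Since t[6] = t[1] = 29, the sequence is eventually periodic: after a pre-period of length 1 it cycles with period 5.

5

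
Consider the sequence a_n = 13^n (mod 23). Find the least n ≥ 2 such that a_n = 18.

4

a_1 = 13, a_2 = 8, a_3 = 12, a_4 = 18, a_5 = 4, a_6 = 6, a_7 = 9, a_8 = 2, a_9 = 3, a_{10} = 16, a_{11} = 1, a_{12} = 13.
Since a_{12} = a_1 = 13, the sequence is periodic with period 11.
The value 18 first appears (with n ≥ 2) at a_4.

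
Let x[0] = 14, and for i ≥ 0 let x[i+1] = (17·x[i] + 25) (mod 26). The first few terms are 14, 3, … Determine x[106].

2

Listing terms: x[0] = 14, x[1] = 3, x[2] = 24, x[3] = 17, x[4] = 2, x[5] = 7, x[6] = 14.
The sequence repeats with period 6.
So x[106] = x[0 + ((106-0) mod 6)] = x[4] = 2.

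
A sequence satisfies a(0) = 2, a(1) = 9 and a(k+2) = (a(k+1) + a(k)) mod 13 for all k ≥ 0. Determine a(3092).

5

We have a(0) = 2; a(1) = 9; a(2) = 11; a(3) = 7; a(4) = 5; a(5) = 12; a(6) = 4; a(7) = 3; a(8) = 7; a(9) = 10; a(10) = 4; a(11) = 1; a(12) = 5; a(13) = 6; a(14) = 11; a(15) = 4; a(16) = 2; a(17) = 6; a(18) = 8; a(19) = 1; a(20) = 9; a(21) = 10; a(22) = 6; a(23) = 3; a(24) = 9; a(25) = 12; a(26) = 8; a(27) = 7; a(28) = 2; a(29) = 9.
The sequence repeats with period 28.
(3092 - 0) mod 28 = 12, so a(3092) = a(12) = 5.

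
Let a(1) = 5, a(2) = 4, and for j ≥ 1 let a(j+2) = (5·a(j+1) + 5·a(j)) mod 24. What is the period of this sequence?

12

Computing terms: a(1) = 5,  a(2) = 4,  a(3) = 21,  a(4) = 5,  a(5) = 10,  a(6) = 3,  a(7) = 17,  a(8) = 4,  a(9) = 9,  a(10) = 17,  a(11) = 10,  a(12) = 15,  a(13) = 5,  a(14) = 4.
The sequence repeats with period 12.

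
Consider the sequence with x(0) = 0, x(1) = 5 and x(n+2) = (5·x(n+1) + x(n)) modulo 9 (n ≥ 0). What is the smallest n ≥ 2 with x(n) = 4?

We have x(0) = 0; x(1) = 5; x(2) = 7; x(3) = 4; x(4) = 0; x(5) = 4; x(6) = 2; x(7) = 5; x(8) = 0; x(9) = 5.
The sequence repeats with period 8.
The value 4 first appears (with n ≥ 2) at x(3).

3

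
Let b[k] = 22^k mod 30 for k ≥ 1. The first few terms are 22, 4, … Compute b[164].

16

We have b[1] = 22,  b[2] = 4,  b[3] = 28,  b[4] = 16,  b[5] = 22.
The sequence repeats with period 4.
(164 - 1) mod 4 = 3, so b[164] = b[4] = 16.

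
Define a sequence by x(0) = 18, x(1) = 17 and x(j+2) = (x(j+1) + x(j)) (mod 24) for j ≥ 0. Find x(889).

Computing terms: x(0) = 18,  x(1) = 17,  x(2) = 11,  x(3) = 4,  x(4) = 15,  x(5) = 19,  x(6) = 10,  x(7) = 5,  x(8) = 15,  x(9) = 20,  x(10) = 11,  x(11) = 7,  x(12) = 18,  x(13) = 1,  x(14) = 19,  x(15) = 20,  x(16) = 15,  x(17) = 11,  x(18) = 2,  x(19) = 13,  x(20) = 15,  x(21) = 4,  x(22) = 19,  x(23) = 23,  x(24) = 18,  x(25) = 17.
The sequence repeats with period 24.
(889 - 0) mod 24 = 1, so x(889) = x(1) = 17.

17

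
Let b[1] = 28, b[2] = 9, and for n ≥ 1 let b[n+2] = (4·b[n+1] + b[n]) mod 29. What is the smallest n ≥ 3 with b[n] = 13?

Computing terms: b[1] = 28; b[2] = 9; b[3] = 6; b[4] = 4; b[5] = 22; b[6] = 5; b[7] = 13; b[8] = 28; b[9] = 9.
Since (b[8], b[9]) = (b[1], b[2]) = (28, 9) (two consecutive terms determine the rest), the sequence is periodic with period 7.
The value 13 first appears (with n ≥ 3) at b[7].

7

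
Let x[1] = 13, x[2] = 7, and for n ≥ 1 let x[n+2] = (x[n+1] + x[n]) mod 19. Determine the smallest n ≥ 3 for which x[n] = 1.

We have x[1] = 13; x[2] = 7; x[3] = 1; x[4] = 8; x[5] = 9; x[6] = 17; x[7] = 7; x[8] = 5; x[9] = 12; x[10] = 17; x[11] = 10; x[12] = 8; x[13] = 18; x[14] = 7; x[15] = 6; x[16] = 13; x[17] = 0; x[18] = 13; x[19] = 13; x[20] = 7.
Since (x[19], x[20]) = (x[1], x[2]) = (13, 7) (two consecutive terms determine the rest), the sequence is periodic with period 18.
The value 1 first appears (with n ≥ 3) at x[3].

3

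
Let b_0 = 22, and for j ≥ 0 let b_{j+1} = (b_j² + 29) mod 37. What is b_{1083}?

We have b_0 = 22; b_1 = 32; b_2 = 17; b_3 = 22.
Since b_3 = b_0 = 22, the sequence is periodic with period 3.
So b_{1083} = b_{0 + ((1083-0) mod 3)} = b_0 = 22.

22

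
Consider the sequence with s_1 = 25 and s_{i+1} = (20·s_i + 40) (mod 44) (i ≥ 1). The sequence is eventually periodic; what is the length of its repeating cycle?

Listing terms: s_1 = 25,  s_2 = 12,  s_3 = 16,  s_4 = 8,  s_5 = 24,  s_6 = 36,  s_7 = 12.
Since s_7 = s_2 = 12, the sequence is eventually periodic: after a pre-period of length 1 it cycles with period 5.

5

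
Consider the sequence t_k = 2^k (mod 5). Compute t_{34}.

4

We have t_0 = 1; t_1 = 2; t_2 = 4; t_3 = 3; t_4 = 1.
The sequence repeats with period 4.
So t_{34} = t_{0 + ((34-0) mod 4)} = t_2 = 4.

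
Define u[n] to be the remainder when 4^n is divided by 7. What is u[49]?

4

Listing terms: u[0] = 1; u[1] = 4; u[2] = 2; u[3] = 1.
Since u[3] = u[0] = 1, the sequence is periodic with period 3.
So u[49] = u[0 + ((49-0) mod 3)] = u[1] = 4.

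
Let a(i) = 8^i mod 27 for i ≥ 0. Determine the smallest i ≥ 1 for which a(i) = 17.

5

a(0) = 1; a(1) = 8; a(2) = 10; a(3) = 26; a(4) = 19; a(5) = 17; a(6) = 1.
Since a(6) = a(0) = 1, the sequence is periodic with period 6.
The value 17 first appears (with i ≥ 1) at a(5).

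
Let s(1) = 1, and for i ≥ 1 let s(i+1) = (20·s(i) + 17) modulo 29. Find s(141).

Listing terms: s(1) = 1,  s(2) = 8,  s(3) = 3,  s(4) = 19,  s(5) = 20,  s(6) = 11,  s(7) = 5,  s(8) = 1.
Since s(8) = s(1) = 1, the sequence is periodic with period 7.
So s(141) = s(1 + ((141-1) mod 7)) = s(1) = 1.

1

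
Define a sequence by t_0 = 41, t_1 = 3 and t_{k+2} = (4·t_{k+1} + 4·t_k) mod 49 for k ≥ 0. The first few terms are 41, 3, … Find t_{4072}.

26

Listing terms: t_0 = 41; t_1 = 3; t_2 = 29; t_3 = 30; t_4 = 40; t_5 = 35; t_6 = 6; t_7 = 17; t_8 = 43; t_9 = 44; t_{10} = 5; t_{11} = 0; t_{12} = 20; t_{13} = 31; t_{14} = 8; t_{15} = 9; t_{16} = 19; t_{17} = 14; t_{18} = 34; t_{19} = 45; t_{20} = 22; t_{21} = 23; t_{22} = 33; t_{23} = 28; t_{24} = 48; t_{25} = 10; t_{26} = 36; t_{27} = 37; t_{28} = 47; t_{29} = 42; t_{30} = 13; t_{31} = 24; t_{32} = 1; t_{33} = 2; t_{34} = 12; t_{35} = 7; t_{36} = 27; t_{37} = 38; t_{38} = 15; t_{39} = 16; t_{40} = 26; t_{41} = 21; t_{42} = 41; t_{43} = 3.
The sequence repeats with period 42.
So t_{4072} = t_{0 + ((4072-0) mod 42)} = t_{40} = 26.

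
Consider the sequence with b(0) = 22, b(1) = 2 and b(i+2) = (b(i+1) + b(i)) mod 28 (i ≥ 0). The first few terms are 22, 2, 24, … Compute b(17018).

b(0) = 22; b(1) = 2; b(2) = 24; b(3) = 26; b(4) = 22; b(5) = 20; b(6) = 14; b(7) = 6; b(8) = 20; b(9) = 26; b(10) = 18; b(11) = 16; b(12) = 6; b(13) = 22; b(14) = 0; b(15) = 22; b(16) = 22; b(17) = 16; b(18) = 10; b(19) = 26; b(20) = 8; b(21) = 6; b(22) = 14; b(23) = 20; b(24) = 6; b(25) = 26; b(26) = 4; b(27) = 2; b(28) = 6; b(29) = 8; b(30) = 14; b(31) = 22; b(32) = 8; b(33) = 2; b(34) = 10; b(35) = 12; b(36) = 22; b(37) = 6; b(38) = 0; b(39) = 6; b(40) = 6; b(41) = 12; b(42) = 18; b(43) = 2; b(44) = 20; b(45) = 22; b(46) = 14; b(47) = 8; b(48) = 22; b(49) = 2.
The sequence repeats with period 48.
So b(17018) = b(0 + ((17018-0) mod 48)) = b(26) = 4.

4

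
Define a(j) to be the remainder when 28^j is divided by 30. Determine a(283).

a(1) = 28,  a(2) = 4,  a(3) = 22,  a(4) = 16,  a(5) = 28.
Since a(5) = a(1) = 28, the sequence is periodic with period 4.
So a(283) = a(1 + ((283-1) mod 4)) = a(3) = 22.

22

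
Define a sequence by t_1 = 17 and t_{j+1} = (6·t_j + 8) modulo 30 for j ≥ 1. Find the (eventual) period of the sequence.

We have t_1 = 17,  t_2 = 20,  t_3 = 8,  t_4 = 26,  t_5 = 14,  t_6 = 2,  t_7 = 20.
Since t_7 = t_2 = 20, the sequence is eventually periodic: after a pre-period of length 1 it cycles with period 5.

5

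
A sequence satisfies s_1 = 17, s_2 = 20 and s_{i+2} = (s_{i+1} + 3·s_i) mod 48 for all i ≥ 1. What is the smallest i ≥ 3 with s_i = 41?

7

Listing terms: s_1 = 17, s_2 = 20, s_3 = 23, s_4 = 35, s_5 = 8, s_6 = 17, s_7 = 41, s_8 = 44, s_9 = 23, s_{10} = 11, s_{11} = 32, s_{12} = 17, s_{13} = 17, s_{14} = 20.
Since (s_{13}, s_{14}) = (s_1, s_2) = (17, 20) (two consecutive terms determine the rest), the sequence is periodic with period 12.
The value 41 first appears (with i ≥ 3) at s_7.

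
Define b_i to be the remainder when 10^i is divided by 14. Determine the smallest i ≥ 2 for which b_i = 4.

4

We have b_1 = 10; b_2 = 2; b_3 = 6; b_4 = 4; b_5 = 12; b_6 = 8; b_7 = 10.
Since b_7 = b_1 = 10, the sequence is periodic with period 6.
The value 4 first appears (with i ≥ 2) at b_4.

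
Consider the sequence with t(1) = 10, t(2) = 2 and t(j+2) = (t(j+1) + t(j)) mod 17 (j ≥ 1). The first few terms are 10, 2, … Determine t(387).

t(1) = 10; t(2) = 2; t(3) = 12; t(4) = 14; t(5) = 9; t(6) = 6; t(7) = 15; t(8) = 4; t(9) = 2; t(10) = 6; t(11) = 8; t(12) = 14; t(13) = 5; t(14) = 2; t(15) = 7; t(16) = 9; t(17) = 16; t(18) = 8; t(19) = 7; t(20) = 15; t(21) = 5; t(22) = 3; t(23) = 8; t(24) = 11; t(25) = 2; t(26) = 13; t(27) = 15; t(28) = 11; t(29) = 9; t(30) = 3; t(31) = 12; t(32) = 15; t(33) = 10; t(34) = 8; t(35) = 1; t(36) = 9; t(37) = 10; t(38) = 2.
Since (t(37), t(38)) = (t(1), t(2)) = (10, 2) (two consecutive terms determine the rest), the sequence is periodic with period 36.
(387 - 1) mod 36 = 26, so t(387) = t(27) = 15.

15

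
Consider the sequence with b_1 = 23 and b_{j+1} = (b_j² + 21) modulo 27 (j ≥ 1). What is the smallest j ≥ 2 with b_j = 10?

2

We have b_1 = 23,  b_2 = 10,  b_3 = 13,  b_4 = 1,  b_5 = 22,  b_6 = 19,  b_7 = 4,  b_8 = 10.
Since b_8 = b_2 = 10, the sequence is eventually periodic: after a pre-period of length 1 it cycles with period 6.
The value 10 first appears (with j ≥ 2) at b_2.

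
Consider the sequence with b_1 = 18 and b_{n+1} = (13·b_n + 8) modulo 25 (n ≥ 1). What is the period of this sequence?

b_1 = 18,  b_2 = 17,  b_3 = 4,  b_4 = 10,  b_5 = 13,  b_6 = 2,  b_7 = 9,  b_8 = 0,  b_9 = 8,  b_{10} = 12,  b_{11} = 14,  b_{12} = 15,  b_{13} = 3,  b_{14} = 22,  b_{15} = 19,  b_{16} = 5,  b_{17} = 23,  b_{18} = 7,  b_{19} = 24,  b_{20} = 20,  b_{21} = 18.
Since b_{21} = b_1 = 18, the sequence is periodic with period 20.

20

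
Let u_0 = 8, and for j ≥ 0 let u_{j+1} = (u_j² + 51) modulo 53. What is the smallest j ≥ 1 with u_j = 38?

3

Listing terms: u_0 = 8,  u_1 = 9,  u_2 = 26,  u_3 = 38,  u_4 = 11,  u_5 = 13,  u_6 = 8.
Since u_6 = u_0 = 8, the sequence is periodic with period 6.
The value 38 first appears (with j ≥ 1) at u_3.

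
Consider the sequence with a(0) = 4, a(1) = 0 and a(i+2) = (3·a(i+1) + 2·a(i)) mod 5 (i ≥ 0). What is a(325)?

0

Listing terms: a(0) = 4; a(1) = 0; a(2) = 3; a(3) = 4; a(4) = 3; a(5) = 2; a(6) = 2; a(7) = 0; a(8) = 4; a(9) = 2; a(10) = 4; a(11) = 1; a(12) = 1; a(13) = 0; a(14) = 2; a(15) = 1; a(16) = 2; a(17) = 3; a(18) = 3; a(19) = 0; a(20) = 1; a(21) = 3; a(22) = 1; a(23) = 4; a(24) = 4; a(25) = 0.
Since (a(24), a(25)) = (a(0), a(1)) = (4, 0) (two consecutive terms determine the rest), the sequence is periodic with period 24.
(325 - 0) mod 24 = 13, so a(325) = a(13) = 0.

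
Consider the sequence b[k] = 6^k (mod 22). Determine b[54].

b[1] = 6; b[2] = 14; b[3] = 18; b[4] = 20; b[5] = 10; b[6] = 16; b[7] = 8; b[8] = 4; b[9] = 2; b[10] = 12; b[11] = 6.
Since b[11] = b[1] = 6, the sequence is periodic with period 10.
(54 - 1) mod 10 = 3, so b[54] = b[4] = 20.

20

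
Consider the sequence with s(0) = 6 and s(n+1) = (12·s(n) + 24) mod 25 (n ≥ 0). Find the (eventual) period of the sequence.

4

Listing terms: s(0) = 6,  s(1) = 21,  s(2) = 1,  s(3) = 11,  s(4) = 6.
Since s(4) = s(0) = 6, the sequence is periodic with period 4.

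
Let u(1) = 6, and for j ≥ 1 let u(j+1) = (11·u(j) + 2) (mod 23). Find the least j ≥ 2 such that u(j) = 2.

16

Computing terms: u(1) = 6; u(2) = 22; u(3) = 14; u(4) = 18; u(5) = 16; u(6) = 17; u(7) = 5; u(8) = 11; u(9) = 8; u(10) = 21; u(11) = 3; u(12) = 12; u(13) = 19; u(14) = 4; u(15) = 0; u(16) = 2; u(17) = 1; u(18) = 13; u(19) = 7; u(20) = 10; u(21) = 20; u(22) = 15; u(23) = 6.
Since u(23) = u(1) = 6, the sequence is periodic with period 22.
The value 2 first appears (with j ≥ 2) at u(16).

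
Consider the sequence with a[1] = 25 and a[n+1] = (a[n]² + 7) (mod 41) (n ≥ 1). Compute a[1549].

We have a[1] = 25, a[2] = 17, a[3] = 9, a[4] = 6, a[5] = 2, a[6] = 11, a[7] = 5, a[8] = 32, a[9] = 6.
Since a[9] = a[4] = 6, the sequence is eventually periodic: after a pre-period of length 3 it cycles with period 5.
For n ≥ 4, a[n] depends only on (n - 4) mod 5. (1549 - 4) mod 5 = 0, so a[1549] = a[4] = 6.

6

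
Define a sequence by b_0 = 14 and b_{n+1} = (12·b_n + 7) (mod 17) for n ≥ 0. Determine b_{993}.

5

b_0 = 14; b_1 = 5; b_2 = 16; b_3 = 12; b_4 = 15; b_5 = 0; b_6 = 7; b_7 = 6; b_8 = 11; b_9 = 3; b_{10} = 9; b_{11} = 13; b_{12} = 10; b_{13} = 8; b_{14} = 1; b_{15} = 2; b_{16} = 14.
The sequence repeats with period 16.
So b_{993} = b_{0 + ((993-0) mod 16)} = b_1 = 5.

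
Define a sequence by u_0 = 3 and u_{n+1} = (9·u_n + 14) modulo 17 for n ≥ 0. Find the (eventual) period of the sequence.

8

Computing terms: u_0 = 3,  u_1 = 7,  u_2 = 9,  u_3 = 10,  u_4 = 2,  u_5 = 15,  u_6 = 13,  u_7 = 12,  u_8 = 3.
The sequence repeats with period 8.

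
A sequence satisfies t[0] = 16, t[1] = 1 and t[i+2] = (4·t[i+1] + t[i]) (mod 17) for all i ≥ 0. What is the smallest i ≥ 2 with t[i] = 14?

8

Listing terms: t[0] = 16; t[1] = 1; t[2] = 3; t[3] = 13; t[4] = 4; t[5] = 12; t[6] = 1; t[7] = 16; t[8] = 14; t[9] = 4; t[10] = 13; t[11] = 5; t[12] = 16; t[13] = 1.
The sequence repeats with period 12.
The value 14 first appears (with i ≥ 2) at t[8].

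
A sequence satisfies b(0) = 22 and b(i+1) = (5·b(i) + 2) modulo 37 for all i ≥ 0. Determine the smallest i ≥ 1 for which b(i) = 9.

28

Computing terms: b(0) = 22,  b(1) = 1,  b(2) = 7,  b(3) = 0,  b(4) = 2,  b(5) = 12,  b(6) = 25,  b(7) = 16,  b(8) = 8,  b(9) = 5,  b(10) = 27,  b(11) = 26,  b(12) = 21,  b(13) = 33,  b(14) = 19,  b(15) = 23,  b(16) = 6,  b(17) = 32,  b(18) = 14,  b(19) = 35,  b(20) = 29,  b(21) = 36,  b(22) = 34,  b(23) = 24,  b(24) = 11,  b(25) = 20,  b(26) = 28,  b(27) = 31,  b(28) = 9,  b(29) = 10,  b(30) = 15,  b(31) = 3,  b(32) = 17,  b(33) = 13,  b(34) = 30,  b(35) = 4,  b(36) = 22.
The sequence repeats with period 36.
The value 9 first appears (with i ≥ 1) at b(28).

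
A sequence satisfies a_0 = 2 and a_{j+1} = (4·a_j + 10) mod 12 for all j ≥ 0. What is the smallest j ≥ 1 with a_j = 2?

a_0 = 2; a_1 = 6; a_2 = 10; a_3 = 2.
Since a_3 = a_0 = 2, the sequence is periodic with period 3.
The value 2 next appears (with j ≥ 1) at a_3.

3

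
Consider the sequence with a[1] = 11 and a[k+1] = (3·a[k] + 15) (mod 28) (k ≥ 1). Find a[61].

11

Listing terms: a[1] = 11, a[2] = 20, a[3] = 19, a[4] = 16, a[5] = 7, a[6] = 8, a[7] = 11.
The sequence repeats with period 6.
(61 - 1) mod 6 = 0, so a[61] = a[1] = 11.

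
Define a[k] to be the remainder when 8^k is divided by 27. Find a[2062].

Computing terms: a[0] = 1,  a[1] = 8,  a[2] = 10,  a[3] = 26,  a[4] = 19,  a[5] = 17,  a[6] = 1.
The sequence repeats with period 6.
So a[2062] = a[0 + ((2062-0) mod 6)] = a[4] = 19.

19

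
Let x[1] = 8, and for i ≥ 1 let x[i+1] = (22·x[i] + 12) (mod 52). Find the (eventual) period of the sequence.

3

Listing terms: x[1] = 8, x[2] = 32, x[3] = 40, x[4] = 8.
The sequence repeats with period 3.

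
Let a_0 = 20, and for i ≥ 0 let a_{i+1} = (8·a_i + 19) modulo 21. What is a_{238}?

a_0 = 20,  a_1 = 11,  a_2 = 2,  a_3 = 14,  a_4 = 5,  a_5 = 17,  a_6 = 8,  a_7 = 20.
The sequence repeats with period 7.
(238 - 0) mod 7 = 0, so a_{238} = a_0 = 20.

20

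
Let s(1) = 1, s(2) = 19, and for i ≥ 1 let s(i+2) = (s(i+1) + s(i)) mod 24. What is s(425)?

19

We have s(1) = 1,  s(2) = 19,  s(3) = 20,  s(4) = 15,  s(5) = 11,  s(6) = 2,  s(7) = 13,  s(8) = 15,  s(9) = 4,  s(10) = 19,  s(11) = 23,  s(12) = 18,  s(13) = 17,  s(14) = 11,  s(15) = 4,  s(16) = 15,  s(17) = 19,  s(18) = 10,  s(19) = 5,  s(20) = 15,  s(21) = 20,  s(22) = 11,  s(23) = 7,  s(24) = 18,  s(25) = 1,  s(26) = 19.
The sequence repeats with period 24.
So s(425) = s(1 + ((425-1) mod 24)) = s(17) = 19.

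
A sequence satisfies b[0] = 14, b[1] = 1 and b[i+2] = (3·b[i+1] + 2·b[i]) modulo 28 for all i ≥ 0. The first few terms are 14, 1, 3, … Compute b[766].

b[0] = 14; b[1] = 1; b[2] = 3; b[3] = 11; b[4] = 11; b[5] = 27; b[6] = 19; b[7] = 27; b[8] = 7; b[9] = 19; b[10] = 15; b[11] = 27; b[12] = 27; b[13] = 23; b[14] = 11; b[15] = 23; b[16] = 7; b[17] = 11; b[18] = 19; b[19] = 23; b[20] = 23; b[21] = 3; b[22] = 27; b[23] = 3; b[24] = 7; b[25] = 27; b[26] = 11; b[27] = 3; b[28] = 3; b[29] = 15; b[30] = 23; b[31] = 15; b[32] = 7; b[33] = 23; b[34] = 27; b[35] = 15; b[36] = 15; b[37] = 19; b[38] = 3; b[39] = 19; b[40] = 7; b[41] = 3; b[42] = 23; b[43] = 19; b[44] = 19; b[45] = 11; b[46] = 15; b[47] = 11; b[48] = 7; b[49] = 15; b[50] = 3; b[51] = 11.
Since (b[50], b[51]) = (b[2], b[3]) = (3, 11) (two consecutive terms determine the rest), the sequence is eventually periodic: after a pre-period of length 2 it cycles with period 48.
For i ≥ 2, b[i] depends only on (i - 2) mod 48. (766 - 2) mod 48 = 44, so b[766] = b[46] = 15.

15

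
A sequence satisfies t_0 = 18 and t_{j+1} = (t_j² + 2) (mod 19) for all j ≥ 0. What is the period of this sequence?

3

Listing terms: t_0 = 18,  t_1 = 3,  t_2 = 11,  t_3 = 9,  t_4 = 7,  t_5 = 13,  t_6 = 0,  t_7 = 2,  t_8 = 6,  t_9 = 0.
Since t_9 = t_6 = 0, the sequence is eventually periodic: after a pre-period of length 6 it cycles with period 3.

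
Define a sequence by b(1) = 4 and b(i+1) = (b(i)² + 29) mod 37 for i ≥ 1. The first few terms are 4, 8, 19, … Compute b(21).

32

We have b(1) = 4; b(2) = 8; b(3) = 19; b(4) = 20; b(5) = 22; b(6) = 32; b(7) = 17; b(8) = 22.
Since b(8) = b(5) = 22, the sequence is eventually periodic: after a pre-period of length 4 it cycles with period 3.
For i ≥ 5, b(i) depends only on (i - 5) mod 3. (21 - 5) mod 3 = 1, so b(21) = b(6) = 32.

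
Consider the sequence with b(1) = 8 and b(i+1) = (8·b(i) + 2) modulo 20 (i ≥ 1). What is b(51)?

10

Computing terms: b(1) = 8, b(2) = 6, b(3) = 10, b(4) = 2, b(5) = 18, b(6) = 6.
Since b(6) = b(2) = 6, the sequence is eventually periodic: after a pre-period of length 1 it cycles with period 4.
For i ≥ 2, b(i) depends only on (i - 2) mod 4. (51 - 2) mod 4 = 1, so b(51) = b(3) = 10.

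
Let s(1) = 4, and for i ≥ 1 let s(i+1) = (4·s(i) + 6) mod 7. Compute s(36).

3

Computing terms: s(1) = 4,  s(2) = 1,  s(3) = 3,  s(4) = 4.
The sequence repeats with period 3.
(36 - 1) mod 3 = 2, so s(36) = s(3) = 3.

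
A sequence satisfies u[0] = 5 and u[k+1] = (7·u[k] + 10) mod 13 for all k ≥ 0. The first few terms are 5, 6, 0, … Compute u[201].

4

u[0] = 5, u[1] = 6, u[2] = 0, u[3] = 10, u[4] = 2, u[5] = 11, u[6] = 9, u[7] = 8, u[8] = 1, u[9] = 4, u[10] = 12, u[11] = 3, u[12] = 5.
Since u[12] = u[0] = 5, the sequence is periodic with period 12.
(201 - 0) mod 12 = 9, so u[201] = u[9] = 4.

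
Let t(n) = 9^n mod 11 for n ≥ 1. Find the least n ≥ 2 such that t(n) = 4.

2

We have t(1) = 9,  t(2) = 4,  t(3) = 3,  t(4) = 5,  t(5) = 1,  t(6) = 9.
Since t(6) = t(1) = 9, the sequence is periodic with period 5.
The value 4 first appears (with n ≥ 2) at t(2).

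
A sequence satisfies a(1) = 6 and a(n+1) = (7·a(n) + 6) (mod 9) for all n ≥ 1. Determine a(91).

6

Computing terms: a(1) = 6; a(2) = 3; a(3) = 0; a(4) = 6.
The sequence repeats with period 3.
(91 - 1) mod 3 = 0, so a(91) = a(1) = 6.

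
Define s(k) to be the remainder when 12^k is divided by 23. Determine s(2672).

2

s(1) = 12; s(2) = 6; s(3) = 3; s(4) = 13; s(5) = 18; s(6) = 9; s(7) = 16; s(8) = 8; s(9) = 4; s(10) = 2; s(11) = 1; s(12) = 12.
The sequence repeats with period 11.
(2672 - 1) mod 11 = 9, so s(2672) = s(10) = 2.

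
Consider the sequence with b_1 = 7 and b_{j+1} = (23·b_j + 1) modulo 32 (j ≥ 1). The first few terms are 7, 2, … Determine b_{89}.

7

b_1 = 7,  b_2 = 2,  b_3 = 15,  b_4 = 26,  b_5 = 23,  b_6 = 18,  b_7 = 31,  b_8 = 10,  b_9 = 7.
The sequence repeats with period 8.
So b_{89} = b_{1 + ((89-1) mod 8)} = b_1 = 7.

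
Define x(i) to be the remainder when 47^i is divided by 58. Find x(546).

57

Listing terms: x(1) = 47, x(2) = 5, x(3) = 3, x(4) = 25, x(5) = 15, x(6) = 9, x(7) = 17, x(8) = 45, x(9) = 27, x(10) = 51, x(11) = 19, x(12) = 23, x(13) = 37, x(14) = 57, x(15) = 11, x(16) = 53, x(17) = 55, x(18) = 33, x(19) = 43, x(20) = 49, x(21) = 41, x(22) = 13, x(23) = 31, x(24) = 7, x(25) = 39, x(26) = 35, x(27) = 21, x(28) = 1, x(29) = 47.
Since x(29) = x(1) = 47, the sequence is periodic with period 28.
(546 - 1) mod 28 = 13, so x(546) = x(14) = 57.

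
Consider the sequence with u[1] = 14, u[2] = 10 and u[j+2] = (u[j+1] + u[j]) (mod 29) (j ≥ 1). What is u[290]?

25

Computing terms: u[1] = 14; u[2] = 10; u[3] = 24; u[4] = 5; u[5] = 0; u[6] = 5; u[7] = 5; u[8] = 10; u[9] = 15; u[10] = 25; u[11] = 11; u[12] = 7; u[13] = 18; u[14] = 25; u[15] = 14; u[16] = 10.
The sequence repeats with period 14.
(290 - 1) mod 14 = 9, so u[290] = u[10] = 25.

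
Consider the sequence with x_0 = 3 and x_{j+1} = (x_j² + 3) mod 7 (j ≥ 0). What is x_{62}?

x_0 = 3,  x_1 = 5,  x_2 = 0,  x_3 = 3.
The sequence repeats with period 3.
(62 - 0) mod 3 = 2, so x_{62} = x_2 = 0.

0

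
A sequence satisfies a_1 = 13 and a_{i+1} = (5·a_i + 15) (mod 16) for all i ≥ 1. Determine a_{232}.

a_1 = 13,  a_2 = 0,  a_3 = 15,  a_4 = 10,  a_5 = 1,  a_6 = 4,  a_7 = 3,  a_8 = 14,  a_9 = 5,  a_{10} = 8,  a_{11} = 7,  a_{12} = 2,  a_{13} = 9,  a_{14} = 12,  a_{15} = 11,  a_{16} = 6,  a_{17} = 13.
Since a_{17} = a_1 = 13, the sequence is periodic with period 16.
So a_{232} = a_{1 + ((232-1) mod 16)} = a_8 = 14.

14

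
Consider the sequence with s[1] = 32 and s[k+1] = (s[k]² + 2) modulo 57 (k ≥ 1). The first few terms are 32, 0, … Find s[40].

6

Listing terms: s[1] = 32,  s[2] = 0,  s[3] = 2,  s[4] = 6,  s[5] = 38,  s[6] = 21,  s[7] = 44,  s[8] = 0.
Since s[8] = s[2] = 0, the sequence is eventually periodic: after a pre-period of length 1 it cycles with period 6.
For k ≥ 2, s[k] depends only on (k - 2) mod 6. (40 - 2) mod 6 = 2, so s[40] = s[4] = 6.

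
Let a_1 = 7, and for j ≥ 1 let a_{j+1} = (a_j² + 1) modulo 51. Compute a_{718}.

5

a_1 = 7,  a_2 = 50,  a_3 = 2,  a_4 = 5,  a_5 = 26,  a_6 = 14,  a_7 = 44,  a_8 = 50.
Since a_8 = a_2 = 50, the sequence is eventually periodic: after a pre-period of length 1 it cycles with period 6.
For j ≥ 2, a_j depends only on (j - 2) mod 6. (718 - 2) mod 6 = 2, so a_{718} = a_4 = 5.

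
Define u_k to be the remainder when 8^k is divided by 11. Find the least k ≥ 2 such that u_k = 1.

We have u_1 = 8,  u_2 = 9,  u_3 = 6,  u_4 = 4,  u_5 = 10,  u_6 = 3,  u_7 = 2,  u_8 = 5,  u_9 = 7,  u_{10} = 1,  u_{11} = 8.
Since u_{11} = u_1 = 8, the sequence is periodic with period 10.
The value 1 first appears (with k ≥ 2) at u_{10}.

10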